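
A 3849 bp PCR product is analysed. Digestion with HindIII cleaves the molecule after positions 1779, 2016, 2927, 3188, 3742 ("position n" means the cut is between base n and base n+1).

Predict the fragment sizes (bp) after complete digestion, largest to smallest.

Linear molecule, 5 cuts → 6 fragments:
  1779 − 0 = 1779 bp
  2016 − 1779 = 237 bp
  2927 − 2016 = 911 bp
  3188 − 2927 = 261 bp
  3742 − 3188 = 554 bp
  3849 − 3742 = 107 bp
Sorted largest to smallest: 1779, 911, 554, 261, 237, 107 bp.

1779, 911, 554, 261, 237, 107 bp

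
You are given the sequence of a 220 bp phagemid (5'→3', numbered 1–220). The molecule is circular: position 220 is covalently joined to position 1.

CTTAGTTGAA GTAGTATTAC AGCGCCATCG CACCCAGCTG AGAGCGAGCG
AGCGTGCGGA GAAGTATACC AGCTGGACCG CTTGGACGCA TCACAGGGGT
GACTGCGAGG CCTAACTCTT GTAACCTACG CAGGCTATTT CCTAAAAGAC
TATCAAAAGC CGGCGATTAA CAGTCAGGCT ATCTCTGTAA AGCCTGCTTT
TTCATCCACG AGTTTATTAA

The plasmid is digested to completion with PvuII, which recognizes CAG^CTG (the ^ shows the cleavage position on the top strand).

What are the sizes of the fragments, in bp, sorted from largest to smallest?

185, 35 bp

PvuII sites (CAGCTG) start at positions 35, 70.
PvuII cuts after base 3 of each site, so after positions 37, 72.
Circular molecule, 2 cuts → 2 fragments:
  38–72 → 35 bp
  73–220 then 1–37 → 148 + 37 = 185 bp
Sorted largest to smallest: 185, 35 bp.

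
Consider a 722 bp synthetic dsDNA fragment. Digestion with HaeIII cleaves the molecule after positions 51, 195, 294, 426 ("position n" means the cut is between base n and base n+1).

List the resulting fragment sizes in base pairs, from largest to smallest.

296, 144, 132, 99, 51 bp

Linear molecule, 4 cuts → 5 fragments:
  51 − 0 = 51 bp
  195 − 51 = 144 bp
  294 − 195 = 99 bp
  426 − 294 = 132 bp
  722 − 426 = 296 bp
Sorted largest to smallest: 296, 144, 132, 99, 51 bp.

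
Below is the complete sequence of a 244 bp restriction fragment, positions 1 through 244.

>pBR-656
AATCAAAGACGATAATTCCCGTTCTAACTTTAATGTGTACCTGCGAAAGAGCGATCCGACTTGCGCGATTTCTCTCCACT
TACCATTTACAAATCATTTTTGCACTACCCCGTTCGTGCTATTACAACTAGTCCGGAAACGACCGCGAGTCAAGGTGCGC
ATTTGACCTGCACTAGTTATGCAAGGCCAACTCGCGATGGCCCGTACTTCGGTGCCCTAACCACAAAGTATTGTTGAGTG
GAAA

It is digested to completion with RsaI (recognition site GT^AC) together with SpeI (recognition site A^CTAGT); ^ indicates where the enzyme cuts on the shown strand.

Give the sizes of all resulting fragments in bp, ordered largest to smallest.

RsaI sites (GTAC) start at positions 37, 204.
RsaI cuts after base 2 of each site, so after positions 38, 205.
SpeI sites (ACTAGT) start at positions 127, 172.
SpeI cuts after the first base of each site, so after positions 127, 172.
Combined cut positions: 38, 127, 172, 205.
Linear molecule, 4 cuts → 5 fragments:
  1–38 → 38 bp
  39–127 → 89 bp
  128–172 → 45 bp
  173–205 → 33 bp
  206–244 → 39 bp
Sorted largest to smallest: 89, 45, 39, 38, 33 bp.

89, 45, 39, 38, 33 bp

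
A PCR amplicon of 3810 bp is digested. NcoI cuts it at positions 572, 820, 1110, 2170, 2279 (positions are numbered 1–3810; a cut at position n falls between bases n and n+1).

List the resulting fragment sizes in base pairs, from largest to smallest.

1531, 1060, 572, 290, 248, 109 bp

Linear molecule, 5 cuts → 6 fragments:
  572 − 0 = 572 bp
  820 − 572 = 248 bp
  1110 − 820 = 290 bp
  2170 − 1110 = 1060 bp
  2279 − 2170 = 109 bp
  3810 − 2279 = 1531 bp
Sorted largest to smallest: 1531, 1060, 572, 290, 248, 109 bp.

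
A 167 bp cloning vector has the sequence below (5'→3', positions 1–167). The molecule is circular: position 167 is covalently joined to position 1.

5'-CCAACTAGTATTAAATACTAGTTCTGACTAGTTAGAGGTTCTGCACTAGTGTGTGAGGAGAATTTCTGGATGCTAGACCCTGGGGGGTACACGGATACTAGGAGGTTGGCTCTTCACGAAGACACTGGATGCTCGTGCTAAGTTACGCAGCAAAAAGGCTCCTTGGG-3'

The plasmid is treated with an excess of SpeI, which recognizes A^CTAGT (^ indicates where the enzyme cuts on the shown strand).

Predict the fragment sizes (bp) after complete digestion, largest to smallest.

SpeI sites (ACTAGT) start at positions 4, 17, 27, 45.
SpeI cuts after the first base of each site, so after positions 4, 17, 27, 45.
Circular molecule, 4 cuts → 4 fragments:
  5–17 → 13 bp
  18–27 → 10 bp
  28–45 → 18 bp
  46–167 then 1–4 → 122 + 4 = 126 bp
Sorted largest to smallest: 126, 18, 13, 10 bp.

126, 18, 13, 10 bp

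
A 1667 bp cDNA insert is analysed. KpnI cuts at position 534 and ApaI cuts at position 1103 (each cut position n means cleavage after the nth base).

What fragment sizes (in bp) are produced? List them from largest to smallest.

569, 564, 534 bp

Combined cut positions (sorted): 534, 1103.
Linear molecule, 2 cuts → 3 fragments:
  534 − 0 = 534 bp
  1103 − 534 = 569 bp
  1667 − 1103 = 564 bp
Sorted largest to smallest: 569, 564, 534 bp.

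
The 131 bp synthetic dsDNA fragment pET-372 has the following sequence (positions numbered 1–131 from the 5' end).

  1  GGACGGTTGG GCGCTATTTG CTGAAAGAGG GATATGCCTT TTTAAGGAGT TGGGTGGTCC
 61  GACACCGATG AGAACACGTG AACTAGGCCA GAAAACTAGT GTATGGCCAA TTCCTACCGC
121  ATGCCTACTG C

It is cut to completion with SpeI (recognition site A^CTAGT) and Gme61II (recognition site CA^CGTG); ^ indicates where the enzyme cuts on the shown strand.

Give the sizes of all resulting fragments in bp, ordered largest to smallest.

76, 36, 19 bp

The SpeI site (ACTAGT) starts at position 95.
SpeI cuts after the first base of each site, so after position 95.
The Gme61II site (CACGTG) starts at position 75.
Gme61II cuts after base 2 of each site, so after position 76.
Combined cut positions: 76, 95.
Linear molecule, 2 cuts → 3 fragments:
  1–76 → 76 bp
  77–95 → 19 bp
  96–131 → 36 bp
Sorted largest to smallest: 76, 36, 19 bp.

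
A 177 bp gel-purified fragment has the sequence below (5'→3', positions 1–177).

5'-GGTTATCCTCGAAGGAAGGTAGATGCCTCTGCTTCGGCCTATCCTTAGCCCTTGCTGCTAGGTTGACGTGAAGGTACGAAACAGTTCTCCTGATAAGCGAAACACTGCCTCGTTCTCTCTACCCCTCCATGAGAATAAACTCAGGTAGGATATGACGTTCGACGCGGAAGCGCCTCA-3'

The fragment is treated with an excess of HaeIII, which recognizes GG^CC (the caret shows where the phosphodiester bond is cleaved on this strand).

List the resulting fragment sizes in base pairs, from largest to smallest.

140, 37 bp

The HaeIII site (GGCC) starts at position 36.
HaeIII cuts after base 2 of each site, so after position 37.
Linear molecule, 1 cut → 2 fragments:
  1–37 → 37 bp
  38–177 → 140 bp
Sorted largest to smallest: 140, 37 bp.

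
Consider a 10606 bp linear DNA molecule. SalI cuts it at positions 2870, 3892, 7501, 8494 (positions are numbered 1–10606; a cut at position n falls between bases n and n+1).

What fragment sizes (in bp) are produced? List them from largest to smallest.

Linear molecule, 4 cuts → 5 fragments:
  2870 − 0 = 2870 bp
  3892 − 2870 = 1022 bp
  7501 − 3892 = 3609 bp
  8494 − 7501 = 993 bp
  10606 − 8494 = 2112 bp
Sorted largest to smallest: 3609, 2870, 2112, 1022, 993 bp.

3609, 2870, 2112, 1022, 993 bp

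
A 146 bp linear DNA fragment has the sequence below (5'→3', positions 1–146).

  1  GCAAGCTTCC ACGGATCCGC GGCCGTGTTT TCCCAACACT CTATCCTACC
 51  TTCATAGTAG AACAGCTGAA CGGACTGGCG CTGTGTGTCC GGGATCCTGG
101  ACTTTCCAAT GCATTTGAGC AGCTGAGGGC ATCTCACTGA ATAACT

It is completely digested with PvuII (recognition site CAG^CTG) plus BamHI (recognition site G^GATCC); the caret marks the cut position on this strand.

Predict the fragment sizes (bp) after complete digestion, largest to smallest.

52, 30, 27, 24, 13 bp

PvuII sites (CAGCTG) start at positions 63, 120.
PvuII cuts after base 3 of each site, so after positions 65, 122.
BamHI sites (GGATCC) start at positions 13, 92.
BamHI cuts after the first base of each site, so after positions 13, 92.
Combined cut positions: 13, 65, 92, 122.
Linear molecule, 4 cuts → 5 fragments:
  1–13 → 13 bp
  14–65 → 52 bp
  66–92 → 27 bp
  93–122 → 30 bp
  123–146 → 24 bp
Sorted largest to smallest: 52, 30, 27, 24, 13 bp.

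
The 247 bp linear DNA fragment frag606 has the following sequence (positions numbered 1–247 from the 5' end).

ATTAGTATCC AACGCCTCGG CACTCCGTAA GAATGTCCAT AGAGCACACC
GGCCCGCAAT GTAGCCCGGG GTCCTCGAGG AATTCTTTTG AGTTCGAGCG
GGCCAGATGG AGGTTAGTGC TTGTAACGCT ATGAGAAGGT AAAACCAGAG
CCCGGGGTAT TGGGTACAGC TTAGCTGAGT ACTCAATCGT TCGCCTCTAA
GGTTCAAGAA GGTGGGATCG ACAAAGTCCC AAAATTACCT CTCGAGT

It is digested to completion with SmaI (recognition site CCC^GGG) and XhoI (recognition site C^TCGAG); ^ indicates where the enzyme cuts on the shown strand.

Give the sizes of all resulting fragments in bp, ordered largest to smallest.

SmaI sites (CCCGGG) start at positions 65, 151.
SmaI cuts after base 3 of each site, so after positions 67, 153.
XhoI sites (CTCGAG) start at positions 74, 241.
XhoI cuts after the first base of each site, so after positions 74, 241.
Combined cut positions: 67, 74, 153, 241.
Linear molecule, 4 cuts → 5 fragments:
  1–67 → 67 bp
  68–74 → 7 bp
  75–153 → 79 bp
  154–241 → 88 bp
  242–247 → 6 bp
Sorted largest to smallest: 88, 79, 67, 7, 6 bp.

88, 79, 67, 7, 6 bp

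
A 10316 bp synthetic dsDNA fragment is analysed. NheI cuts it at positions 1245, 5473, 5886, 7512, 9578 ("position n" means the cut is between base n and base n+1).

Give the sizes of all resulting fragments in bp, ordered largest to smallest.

4228, 2066, 1626, 1245, 738, 413 bp

Linear molecule, 5 cuts → 6 fragments:
  1245 − 0 = 1245 bp
  5473 − 1245 = 4228 bp
  5886 − 5473 = 413 bp
  7512 − 5886 = 1626 bp
  9578 − 7512 = 2066 bp
  10316 − 9578 = 738 bp
Sorted largest to smallest: 4228, 2066, 1626, 1245, 738, 413 bp.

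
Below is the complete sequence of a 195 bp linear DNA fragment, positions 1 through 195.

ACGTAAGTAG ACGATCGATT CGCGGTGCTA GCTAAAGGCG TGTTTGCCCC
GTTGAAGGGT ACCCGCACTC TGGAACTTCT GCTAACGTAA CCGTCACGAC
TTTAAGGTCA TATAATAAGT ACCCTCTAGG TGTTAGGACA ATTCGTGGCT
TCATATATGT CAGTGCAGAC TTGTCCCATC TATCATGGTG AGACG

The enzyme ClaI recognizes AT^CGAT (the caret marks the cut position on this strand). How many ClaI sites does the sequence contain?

1

ATCGAT occurs starting at position 14.
ClaI cuts at 1 site.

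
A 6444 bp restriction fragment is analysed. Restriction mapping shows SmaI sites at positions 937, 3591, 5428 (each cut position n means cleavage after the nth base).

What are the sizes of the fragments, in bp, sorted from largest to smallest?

Linear molecule, 3 cuts → 4 fragments:
  937 − 0 = 937 bp
  3591 − 937 = 2654 bp
  5428 − 3591 = 1837 bp
  6444 − 5428 = 1016 bp
Sorted largest to smallest: 2654, 1837, 1016, 937 bp.

2654, 1837, 1016, 937 bp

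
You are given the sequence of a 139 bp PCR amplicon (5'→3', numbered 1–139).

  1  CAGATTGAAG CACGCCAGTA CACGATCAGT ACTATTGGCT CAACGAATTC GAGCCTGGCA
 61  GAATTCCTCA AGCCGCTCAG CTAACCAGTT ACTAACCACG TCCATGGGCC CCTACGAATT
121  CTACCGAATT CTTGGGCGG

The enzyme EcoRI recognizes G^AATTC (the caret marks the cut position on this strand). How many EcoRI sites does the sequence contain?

4

GAATTC occurs starting at positions 45, 61, 116, 126.
EcoRI cuts at 4 sites.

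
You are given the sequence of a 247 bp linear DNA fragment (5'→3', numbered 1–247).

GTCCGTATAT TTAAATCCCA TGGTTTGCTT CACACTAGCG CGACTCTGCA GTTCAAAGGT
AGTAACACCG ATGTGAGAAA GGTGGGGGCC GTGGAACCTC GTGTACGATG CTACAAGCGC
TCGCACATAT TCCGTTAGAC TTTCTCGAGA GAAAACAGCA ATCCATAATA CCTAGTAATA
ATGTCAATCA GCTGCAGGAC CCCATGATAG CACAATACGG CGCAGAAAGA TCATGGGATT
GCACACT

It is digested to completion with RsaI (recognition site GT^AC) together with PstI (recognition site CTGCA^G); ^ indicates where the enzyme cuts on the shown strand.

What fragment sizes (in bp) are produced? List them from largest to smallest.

92, 54, 51, 50 bp

The RsaI site (GTAC) starts at position 103.
RsaI cuts after base 2 of each site, so after position 104.
PstI sites (CTGCAG) start at positions 46, 192.
PstI cuts after base 5 of each site (before the last base), so after positions 50, 196.
Combined cut positions: 50, 104, 196.
Linear molecule, 3 cuts → 4 fragments:
  1–50 → 50 bp
  51–104 → 54 bp
  105–196 → 92 bp
  197–247 → 51 bp
Sorted largest to smallest: 92, 54, 51, 50 bp.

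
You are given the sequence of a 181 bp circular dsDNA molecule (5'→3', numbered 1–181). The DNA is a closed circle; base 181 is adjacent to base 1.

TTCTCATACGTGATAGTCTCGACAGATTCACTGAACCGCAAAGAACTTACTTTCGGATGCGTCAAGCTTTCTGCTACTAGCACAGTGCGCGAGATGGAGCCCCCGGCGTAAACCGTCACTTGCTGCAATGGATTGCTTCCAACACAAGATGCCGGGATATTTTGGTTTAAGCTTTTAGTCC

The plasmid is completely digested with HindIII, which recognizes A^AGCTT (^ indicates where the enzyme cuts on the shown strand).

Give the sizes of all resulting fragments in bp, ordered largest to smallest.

HindIII sites (AAGCTT) start at positions 64, 169.
HindIII cuts after the first base of each site, so after positions 64, 169.
Circular molecule, 2 cuts → 2 fragments:
  65–169 → 105 bp
  170–181 then 1–64 → 12 + 64 = 76 bp
Sorted largest to smallest: 105, 76 bp.

105, 76 bp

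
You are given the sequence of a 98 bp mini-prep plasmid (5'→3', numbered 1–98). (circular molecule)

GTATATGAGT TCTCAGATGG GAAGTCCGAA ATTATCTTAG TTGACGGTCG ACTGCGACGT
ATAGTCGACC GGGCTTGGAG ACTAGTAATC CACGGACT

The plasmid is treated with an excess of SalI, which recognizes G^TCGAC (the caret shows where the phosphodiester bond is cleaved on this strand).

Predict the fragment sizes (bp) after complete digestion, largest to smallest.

81, 17 bp

SalI sites (GTCGAC) start at positions 47, 64.
SalI cuts after the first base of each site, so after positions 47, 64.
Circular molecule, 2 cuts → 2 fragments:
  48–64 → 17 bp
  65–98 then 1–47 → 34 + 47 = 81 bp
Sorted largest to smallest: 81, 17 bp.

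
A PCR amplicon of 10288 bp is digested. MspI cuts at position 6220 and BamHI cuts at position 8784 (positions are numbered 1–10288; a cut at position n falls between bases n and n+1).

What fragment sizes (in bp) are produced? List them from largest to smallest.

6220, 2564, 1504 bp

Combined cut positions (sorted): 6220, 8784.
Linear molecule, 2 cuts → 3 fragments:
  6220 − 0 = 6220 bp
  8784 − 6220 = 2564 bp
  10288 − 8784 = 1504 bp
Sorted largest to smallest: 6220, 2564, 1504 bp.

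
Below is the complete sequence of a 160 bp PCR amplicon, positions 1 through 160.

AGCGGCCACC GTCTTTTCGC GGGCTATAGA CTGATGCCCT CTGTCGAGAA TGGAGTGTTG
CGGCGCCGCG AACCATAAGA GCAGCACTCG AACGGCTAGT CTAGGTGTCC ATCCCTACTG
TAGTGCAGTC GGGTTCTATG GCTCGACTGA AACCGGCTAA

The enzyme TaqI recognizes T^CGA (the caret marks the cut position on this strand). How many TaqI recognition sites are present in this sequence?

TCGA occurs starting at positions 44, 88, 143.
TaqI cuts at 3 sites.

3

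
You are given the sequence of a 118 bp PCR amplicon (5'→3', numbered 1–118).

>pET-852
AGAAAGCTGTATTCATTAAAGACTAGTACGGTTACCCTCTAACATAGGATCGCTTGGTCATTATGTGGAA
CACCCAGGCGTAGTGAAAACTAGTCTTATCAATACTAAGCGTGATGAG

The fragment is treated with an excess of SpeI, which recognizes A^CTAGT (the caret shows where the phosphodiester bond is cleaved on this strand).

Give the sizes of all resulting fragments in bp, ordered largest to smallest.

SpeI sites (ACTAGT) start at positions 22, 89.
SpeI cuts after the first base of each site, so after positions 22, 89.
Linear molecule, 2 cuts → 3 fragments:
  1–22 → 22 bp
  23–89 → 67 bp
  90–118 → 29 bp
Sorted largest to smallest: 67, 29, 22 bp.

67, 29, 22 bp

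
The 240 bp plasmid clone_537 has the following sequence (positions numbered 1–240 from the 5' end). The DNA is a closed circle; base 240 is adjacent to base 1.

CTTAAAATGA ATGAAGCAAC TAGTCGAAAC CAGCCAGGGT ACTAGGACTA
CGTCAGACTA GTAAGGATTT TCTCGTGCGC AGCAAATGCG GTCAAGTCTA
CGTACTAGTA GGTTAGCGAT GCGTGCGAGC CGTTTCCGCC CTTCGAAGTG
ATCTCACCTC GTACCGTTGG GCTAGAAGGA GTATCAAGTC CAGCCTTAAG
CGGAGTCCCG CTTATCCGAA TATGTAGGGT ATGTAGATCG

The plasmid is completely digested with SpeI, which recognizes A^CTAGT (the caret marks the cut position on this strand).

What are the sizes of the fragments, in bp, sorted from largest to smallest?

155, 47, 38 bp

SpeI sites (ACTAGT) start at positions 19, 57, 104.
SpeI cuts after the first base of each site, so after positions 19, 57, 104.
Circular molecule, 3 cuts → 3 fragments:
  20–57 → 38 bp
  58–104 → 47 bp
  105–240 then 1–19 → 136 + 19 = 155 bp
Sorted largest to smallest: 155, 47, 38 bp.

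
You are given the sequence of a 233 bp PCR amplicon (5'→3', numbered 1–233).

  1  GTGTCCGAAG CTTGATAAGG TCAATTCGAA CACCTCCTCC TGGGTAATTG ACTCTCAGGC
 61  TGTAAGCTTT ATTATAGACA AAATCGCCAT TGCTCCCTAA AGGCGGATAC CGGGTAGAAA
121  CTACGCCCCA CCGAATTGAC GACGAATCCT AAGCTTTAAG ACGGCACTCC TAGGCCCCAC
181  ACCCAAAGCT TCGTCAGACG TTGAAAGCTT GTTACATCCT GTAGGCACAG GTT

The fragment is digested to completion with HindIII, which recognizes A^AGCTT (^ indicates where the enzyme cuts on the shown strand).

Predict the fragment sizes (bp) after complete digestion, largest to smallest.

87, 56, 35, 28, 19, 8 bp

HindIII sites (AAGCTT) start at positions 8, 64, 151, 186, 205.
HindIII cuts after the first base of each site, so after positions 8, 64, 151, 186, 205.
Linear molecule, 5 cuts → 6 fragments:
  1–8 → 8 bp
  9–64 → 56 bp
  65–151 → 87 bp
  152–186 → 35 bp
  187–205 → 19 bp
  206–233 → 28 bp
Sorted largest to smallest: 87, 56, 35, 28, 19, 8 bp.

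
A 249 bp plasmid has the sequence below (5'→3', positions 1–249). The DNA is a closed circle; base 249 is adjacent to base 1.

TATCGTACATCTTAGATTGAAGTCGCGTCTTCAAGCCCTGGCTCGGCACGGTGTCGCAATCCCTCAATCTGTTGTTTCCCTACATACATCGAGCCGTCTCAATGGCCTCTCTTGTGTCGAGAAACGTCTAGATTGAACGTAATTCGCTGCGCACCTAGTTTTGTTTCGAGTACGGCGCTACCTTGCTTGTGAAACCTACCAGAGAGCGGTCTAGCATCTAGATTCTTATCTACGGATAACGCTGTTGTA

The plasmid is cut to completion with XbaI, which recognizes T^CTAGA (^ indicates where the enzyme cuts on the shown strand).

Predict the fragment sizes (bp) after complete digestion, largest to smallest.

159, 90 bp

XbaI sites (TCTAGA) start at positions 127, 217.
XbaI cuts after the first base of each site, so after positions 127, 217.
Circular molecule, 2 cuts → 2 fragments:
  128–217 → 90 bp
  218–249 then 1–127 → 32 + 127 = 159 bp
Sorted largest to smallest: 159, 90 bp.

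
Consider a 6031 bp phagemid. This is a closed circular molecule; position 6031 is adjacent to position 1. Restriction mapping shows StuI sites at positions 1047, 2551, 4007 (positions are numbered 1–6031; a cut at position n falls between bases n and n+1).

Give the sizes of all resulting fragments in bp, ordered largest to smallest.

3071, 1504, 1456 bp

Circular molecule, 3 cuts → 3 fragments:
  2551 − 1047 = 1504 bp
  4007 − 2551 = 1456 bp
  wrap: 6031 − 4007 + 1047 = 3071 bp
Sorted largest to smallest: 3071, 1504, 1456 bp.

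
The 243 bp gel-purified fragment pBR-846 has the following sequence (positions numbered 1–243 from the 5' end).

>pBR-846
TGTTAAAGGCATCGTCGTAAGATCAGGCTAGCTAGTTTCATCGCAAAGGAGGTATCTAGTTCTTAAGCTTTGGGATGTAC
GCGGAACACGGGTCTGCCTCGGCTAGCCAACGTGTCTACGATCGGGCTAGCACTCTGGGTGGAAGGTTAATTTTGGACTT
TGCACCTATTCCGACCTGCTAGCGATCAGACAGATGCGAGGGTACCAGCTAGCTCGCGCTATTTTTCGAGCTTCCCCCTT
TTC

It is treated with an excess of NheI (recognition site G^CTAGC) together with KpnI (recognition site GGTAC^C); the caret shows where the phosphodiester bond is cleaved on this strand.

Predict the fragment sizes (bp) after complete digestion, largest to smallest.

75, 52, 35, 27, 27, 24, 3 bp

NheI sites (GCTAGC) start at positions 27, 102, 126, 178, 208.
NheI cuts after the first base of each site, so after positions 27, 102, 126, 178, 208.
The KpnI site (GGTACC) starts at position 201.
KpnI cuts after base 5 of each site (before the last base), so after position 205.
Combined cut positions: 27, 102, 126, 178, 205, 208.
Linear molecule, 6 cuts → 7 fragments:
  1–27 → 27 bp
  28–102 → 75 bp
  103–126 → 24 bp
  127–178 → 52 bp
  179–205 → 27 bp
  206–208 → 3 bp
  209–243 → 35 bp
Sorted largest to smallest: 75, 52, 35, 27, 27, 24, 3 bp.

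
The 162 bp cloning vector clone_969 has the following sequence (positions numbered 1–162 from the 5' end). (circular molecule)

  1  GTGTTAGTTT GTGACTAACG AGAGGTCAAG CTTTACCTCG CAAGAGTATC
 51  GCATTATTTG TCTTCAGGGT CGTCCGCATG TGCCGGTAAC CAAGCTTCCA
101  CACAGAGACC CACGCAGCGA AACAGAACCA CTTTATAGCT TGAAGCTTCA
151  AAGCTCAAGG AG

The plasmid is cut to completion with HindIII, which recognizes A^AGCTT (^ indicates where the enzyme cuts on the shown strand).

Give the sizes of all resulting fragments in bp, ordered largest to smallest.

64, 51, 47 bp

HindIII sites (AAGCTT) start at positions 28, 92, 143.
HindIII cuts after the first base of each site, so after positions 28, 92, 143.
Circular molecule, 3 cuts → 3 fragments:
  29–92 → 64 bp
  93–143 → 51 bp
  144–162 then 1–28 → 19 + 28 = 47 bp
Sorted largest to smallest: 64, 51, 47 bp.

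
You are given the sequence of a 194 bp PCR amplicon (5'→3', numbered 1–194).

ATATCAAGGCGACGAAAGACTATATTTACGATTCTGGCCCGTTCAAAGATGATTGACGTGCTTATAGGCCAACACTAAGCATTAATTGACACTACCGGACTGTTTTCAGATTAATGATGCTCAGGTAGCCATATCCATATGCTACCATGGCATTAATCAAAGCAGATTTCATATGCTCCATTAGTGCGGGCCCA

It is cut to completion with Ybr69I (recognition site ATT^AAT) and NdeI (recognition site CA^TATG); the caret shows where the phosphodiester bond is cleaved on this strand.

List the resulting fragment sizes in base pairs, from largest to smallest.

Ybr69I sites (ATTAAT) start at positions 81, 110, 152.
Ybr69I cuts after base 3 of each site, so after positions 83, 112, 154.
NdeI sites (CATATG) start at positions 136, 170.
NdeI cuts after base 2 of each site, so after positions 137, 171.
Combined cut positions: 83, 112, 137, 154, 171.
Linear molecule, 5 cuts → 6 fragments:
  1–83 → 83 bp
  84–112 → 29 bp
  113–137 → 25 bp
  138–154 → 17 bp
  155–171 → 17 bp
  172–194 → 23 bp
Sorted largest to smallest: 83, 29, 25, 23, 17, 17 bp.

83, 29, 25, 23, 17, 17 bp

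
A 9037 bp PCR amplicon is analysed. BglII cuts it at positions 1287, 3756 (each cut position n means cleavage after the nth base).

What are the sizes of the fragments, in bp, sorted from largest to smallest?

5281, 2469, 1287 bp

Linear molecule, 2 cuts → 3 fragments:
  1287 − 0 = 1287 bp
  3756 − 1287 = 2469 bp
  9037 − 3756 = 5281 bp
Sorted largest to smallest: 5281, 2469, 1287 bp.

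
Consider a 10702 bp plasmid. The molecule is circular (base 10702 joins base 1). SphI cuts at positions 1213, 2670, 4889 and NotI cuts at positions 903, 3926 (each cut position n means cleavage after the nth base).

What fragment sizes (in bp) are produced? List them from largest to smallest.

Combined cut positions (sorted): 903, 1213, 2670, 3926, 4889.
Circular molecule, 5 cuts → 5 fragments:
  1213 − 903 = 310 bp
  2670 − 1213 = 1457 bp
  3926 − 2670 = 1256 bp
  4889 − 3926 = 963 bp
  wrap: 10702 − 4889 + 903 = 6716 bp
Sorted largest to smallest: 6716, 1457, 1256, 963, 310 bp.

6716, 1457, 1256, 963, 310 bp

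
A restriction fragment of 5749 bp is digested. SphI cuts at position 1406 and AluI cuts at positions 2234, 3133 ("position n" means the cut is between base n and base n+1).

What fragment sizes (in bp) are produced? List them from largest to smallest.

2616, 1406, 899, 828 bp

Combined cut positions (sorted): 1406, 2234, 3133.
Linear molecule, 3 cuts → 4 fragments:
  1406 − 0 = 1406 bp
  2234 − 1406 = 828 bp
  3133 − 2234 = 899 bp
  5749 − 3133 = 2616 bp
Sorted largest to smallest: 2616, 1406, 899, 828 bp.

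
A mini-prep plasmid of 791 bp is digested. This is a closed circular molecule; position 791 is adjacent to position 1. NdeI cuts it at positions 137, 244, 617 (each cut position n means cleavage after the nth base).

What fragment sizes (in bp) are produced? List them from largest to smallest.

Circular molecule, 3 cuts → 3 fragments:
  244 − 137 = 107 bp
  617 − 244 = 373 bp
  wrap: 791 − 617 + 137 = 311 bp
Sorted largest to smallest: 373, 311, 107 bp.

373, 311, 107 bp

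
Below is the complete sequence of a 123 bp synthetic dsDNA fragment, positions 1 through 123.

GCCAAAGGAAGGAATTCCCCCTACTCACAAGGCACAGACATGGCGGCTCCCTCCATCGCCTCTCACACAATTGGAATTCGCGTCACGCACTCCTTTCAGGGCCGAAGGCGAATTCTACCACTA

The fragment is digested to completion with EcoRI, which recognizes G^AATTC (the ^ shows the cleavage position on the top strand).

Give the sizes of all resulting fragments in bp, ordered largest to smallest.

62, 36, 13, 12 bp

EcoRI sites (GAATTC) start at positions 12, 74, 110.
EcoRI cuts after the first base of each site, so after positions 12, 74, 110.
Linear molecule, 3 cuts → 4 fragments:
  1–12 → 12 bp
  13–74 → 62 bp
  75–110 → 36 bp
  111–123 → 13 bp
Sorted largest to smallest: 62, 36, 13, 12 bp.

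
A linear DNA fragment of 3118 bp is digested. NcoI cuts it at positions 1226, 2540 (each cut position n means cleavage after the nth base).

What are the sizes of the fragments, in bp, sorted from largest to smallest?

Linear molecule, 2 cuts → 3 fragments:
  1226 − 0 = 1226 bp
  2540 − 1226 = 1314 bp
  3118 − 2540 = 578 bp
Sorted largest to smallest: 1314, 1226, 578 bp.

1314, 1226, 578 bp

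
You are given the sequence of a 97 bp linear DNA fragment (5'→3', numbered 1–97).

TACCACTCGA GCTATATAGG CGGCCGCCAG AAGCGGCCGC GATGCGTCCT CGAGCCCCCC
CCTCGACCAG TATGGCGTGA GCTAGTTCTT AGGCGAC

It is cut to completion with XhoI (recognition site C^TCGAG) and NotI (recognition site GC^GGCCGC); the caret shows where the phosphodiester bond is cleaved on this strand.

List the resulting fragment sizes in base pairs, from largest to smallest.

XhoI sites (CTCGAG) start at positions 6, 49.
XhoI cuts after the first base of each site, so after positions 6, 49.
NotI sites (GCGGCCGC) start at positions 20, 33.
NotI cuts after base 2 of each site, so after positions 21, 34.
Combined cut positions: 6, 21, 34, 49.
Linear molecule, 4 cuts → 5 fragments:
  1–6 → 6 bp
  7–21 → 15 bp
  22–34 → 13 bp
  35–49 → 15 bp
  50–97 → 48 bp
Sorted largest to smallest: 48, 15, 15, 13, 6 bp.

48, 15, 15, 13, 6 bp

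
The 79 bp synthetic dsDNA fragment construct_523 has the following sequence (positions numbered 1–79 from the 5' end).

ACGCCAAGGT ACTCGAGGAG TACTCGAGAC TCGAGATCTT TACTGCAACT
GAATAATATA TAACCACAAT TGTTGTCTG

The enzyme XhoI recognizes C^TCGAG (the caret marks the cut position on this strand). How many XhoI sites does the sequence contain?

3

CTCGAG occurs starting at positions 12, 23, 30.
XhoI cuts at 3 sites.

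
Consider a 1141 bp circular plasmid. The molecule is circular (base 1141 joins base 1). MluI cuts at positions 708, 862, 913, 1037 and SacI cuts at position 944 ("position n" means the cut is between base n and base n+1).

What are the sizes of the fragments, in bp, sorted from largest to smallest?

812, 154, 93, 51, 31 bp

Combined cut positions (sorted): 708, 862, 913, 944, 1037.
Circular molecule, 5 cuts → 5 fragments:
  862 − 708 = 154 bp
  913 − 862 = 51 bp
  944 − 913 = 31 bp
  1037 − 944 = 93 bp
  wrap: 1141 − 1037 + 708 = 812 bp
Sorted largest to smallest: 812, 154, 93, 51, 31 bp.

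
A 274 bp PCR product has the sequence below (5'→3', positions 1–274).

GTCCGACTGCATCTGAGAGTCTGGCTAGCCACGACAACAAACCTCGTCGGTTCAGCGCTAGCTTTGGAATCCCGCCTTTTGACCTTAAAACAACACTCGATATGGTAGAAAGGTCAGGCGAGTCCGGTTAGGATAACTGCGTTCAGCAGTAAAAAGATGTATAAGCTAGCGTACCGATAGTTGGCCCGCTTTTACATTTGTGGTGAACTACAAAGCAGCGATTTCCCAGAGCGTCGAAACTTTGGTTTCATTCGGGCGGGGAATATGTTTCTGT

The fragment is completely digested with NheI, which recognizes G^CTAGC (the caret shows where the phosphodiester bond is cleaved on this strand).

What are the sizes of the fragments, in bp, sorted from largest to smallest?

109, 108, 33, 24 bp

NheI sites (GCTAGC) start at positions 24, 57, 165.
NheI cuts after the first base of each site, so after positions 24, 57, 165.
Linear molecule, 3 cuts → 4 fragments:
  1–24 → 24 bp
  25–57 → 33 bp
  58–165 → 108 bp
  166–274 → 109 bp
Sorted largest to smallest: 109, 108, 33, 24 bp.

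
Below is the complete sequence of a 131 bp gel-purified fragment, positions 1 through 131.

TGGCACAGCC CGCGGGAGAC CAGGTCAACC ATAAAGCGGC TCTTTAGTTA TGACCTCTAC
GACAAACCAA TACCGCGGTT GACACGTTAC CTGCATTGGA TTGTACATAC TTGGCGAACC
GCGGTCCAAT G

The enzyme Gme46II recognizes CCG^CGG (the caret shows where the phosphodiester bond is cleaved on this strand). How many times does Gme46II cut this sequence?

CCGCGG occurs starting at positions 10, 73, 119.
Gme46II cuts at 3 sites.

3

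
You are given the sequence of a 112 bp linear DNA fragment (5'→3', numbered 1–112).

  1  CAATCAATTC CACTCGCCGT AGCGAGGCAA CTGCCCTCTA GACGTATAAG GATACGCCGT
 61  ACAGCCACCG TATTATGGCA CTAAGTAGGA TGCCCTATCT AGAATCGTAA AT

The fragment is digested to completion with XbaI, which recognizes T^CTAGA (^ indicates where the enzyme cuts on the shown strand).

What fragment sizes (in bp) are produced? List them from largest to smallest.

XbaI sites (TCTAGA) start at positions 37, 98.
XbaI cuts after the first base of each site, so after positions 37, 98.
Linear molecule, 2 cuts → 3 fragments:
  1–37 → 37 bp
  38–98 → 61 bp
  99–112 → 14 bp
Sorted largest to smallest: 61, 37, 14 bp.

61, 37, 14 bp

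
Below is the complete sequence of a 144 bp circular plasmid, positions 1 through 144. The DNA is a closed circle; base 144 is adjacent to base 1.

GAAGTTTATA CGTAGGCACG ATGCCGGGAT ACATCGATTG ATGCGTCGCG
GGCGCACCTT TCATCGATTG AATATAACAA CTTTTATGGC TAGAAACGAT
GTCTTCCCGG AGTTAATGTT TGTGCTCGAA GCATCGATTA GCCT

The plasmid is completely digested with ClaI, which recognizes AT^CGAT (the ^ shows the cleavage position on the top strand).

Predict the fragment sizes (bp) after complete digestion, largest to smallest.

70, 44, 30 bp

ClaI sites (ATCGAT) start at positions 33, 63, 133.
ClaI cuts after base 2 of each site, so after positions 34, 64, 134.
Circular molecule, 3 cuts → 3 fragments:
  35–64 → 30 bp
  65–134 → 70 bp
  135–144 then 1–34 → 10 + 34 = 44 bp
Sorted largest to smallest: 70, 44, 30 bp.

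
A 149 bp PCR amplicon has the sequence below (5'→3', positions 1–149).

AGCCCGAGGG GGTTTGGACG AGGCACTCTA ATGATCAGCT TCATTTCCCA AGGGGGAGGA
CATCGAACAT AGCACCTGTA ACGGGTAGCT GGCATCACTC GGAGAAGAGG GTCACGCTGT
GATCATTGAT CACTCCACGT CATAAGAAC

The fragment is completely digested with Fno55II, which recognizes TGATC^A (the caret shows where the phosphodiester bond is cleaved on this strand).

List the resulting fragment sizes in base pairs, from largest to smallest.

Fno55II sites (TGATCA) start at positions 32, 120, 127.
Fno55II cuts after base 5 of each site (before the last base), so after positions 36, 124, 131.
Linear molecule, 3 cuts → 4 fragments:
  1–36 → 36 bp
  37–124 → 88 bp
  125–131 → 7 bp
  132–149 → 18 bp
Sorted largest to smallest: 88, 36, 18, 7 bp.

88, 36, 18, 7 bp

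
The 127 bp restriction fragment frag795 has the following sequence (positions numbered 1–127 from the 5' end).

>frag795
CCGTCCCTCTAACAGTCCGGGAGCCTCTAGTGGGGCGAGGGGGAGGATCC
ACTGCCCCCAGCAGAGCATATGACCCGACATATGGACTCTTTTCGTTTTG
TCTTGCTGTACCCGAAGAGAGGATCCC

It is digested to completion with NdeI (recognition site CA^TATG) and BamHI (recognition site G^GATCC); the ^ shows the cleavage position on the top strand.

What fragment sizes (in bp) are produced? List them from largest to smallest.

45, 41, 23, 12, 6 bp

NdeI sites (CATATG) start at positions 67, 79.
NdeI cuts after base 2 of each site, so after positions 68, 80.
BamHI sites (GGATCC) start at positions 45, 121.
BamHI cuts after the first base of each site, so after positions 45, 121.
Combined cut positions: 45, 68, 80, 121.
Linear molecule, 4 cuts → 5 fragments:
  1–45 → 45 bp
  46–68 → 23 bp
  69–80 → 12 bp
  81–121 → 41 bp
  122–127 → 6 bp
Sorted largest to smallest: 45, 41, 23, 12, 6 bp.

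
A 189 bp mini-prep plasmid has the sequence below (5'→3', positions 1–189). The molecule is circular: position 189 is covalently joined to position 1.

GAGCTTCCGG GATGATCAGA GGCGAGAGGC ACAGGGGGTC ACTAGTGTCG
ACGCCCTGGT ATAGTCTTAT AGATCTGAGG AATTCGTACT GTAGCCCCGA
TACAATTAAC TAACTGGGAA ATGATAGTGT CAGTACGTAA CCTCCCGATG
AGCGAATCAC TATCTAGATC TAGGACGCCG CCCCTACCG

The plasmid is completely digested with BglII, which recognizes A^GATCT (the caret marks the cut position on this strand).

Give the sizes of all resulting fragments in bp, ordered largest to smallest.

95, 94 bp

BglII sites (AGATCT) start at positions 71, 166.
BglII cuts after the first base of each site, so after positions 71, 166.
Circular molecule, 2 cuts → 2 fragments:
  72–166 → 95 bp
  167–189 then 1–71 → 23 + 71 = 94 bp
Sorted largest to smallest: 95, 94 bp.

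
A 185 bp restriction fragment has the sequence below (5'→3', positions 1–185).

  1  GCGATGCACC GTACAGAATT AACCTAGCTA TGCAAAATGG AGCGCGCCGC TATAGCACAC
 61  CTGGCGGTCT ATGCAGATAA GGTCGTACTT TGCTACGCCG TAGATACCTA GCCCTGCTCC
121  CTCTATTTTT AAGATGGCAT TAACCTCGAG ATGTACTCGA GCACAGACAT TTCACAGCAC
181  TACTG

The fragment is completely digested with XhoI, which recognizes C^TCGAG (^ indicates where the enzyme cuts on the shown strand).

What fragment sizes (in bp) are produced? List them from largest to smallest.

145, 29, 11 bp

XhoI sites (CTCGAG) start at positions 145, 156.
XhoI cuts after the first base of each site, so after positions 145, 156.
Linear molecule, 2 cuts → 3 fragments:
  1–145 → 145 bp
  146–156 → 11 bp
  157–185 → 29 bp
Sorted largest to smallest: 145, 29, 11 bp.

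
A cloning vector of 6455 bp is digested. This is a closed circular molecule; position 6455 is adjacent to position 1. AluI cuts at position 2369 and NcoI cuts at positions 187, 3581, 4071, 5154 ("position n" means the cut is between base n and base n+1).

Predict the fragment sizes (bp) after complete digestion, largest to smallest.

Combined cut positions (sorted): 187, 2369, 3581, 4071, 5154.
Circular molecule, 5 cuts → 5 fragments:
  2369 − 187 = 2182 bp
  3581 − 2369 = 1212 bp
  4071 − 3581 = 490 bp
  5154 − 4071 = 1083 bp
  wrap: 6455 − 5154 + 187 = 1488 bp
Sorted largest to smallest: 2182, 1488, 1212, 1083, 490 bp.

2182, 1488, 1212, 1083, 490 bp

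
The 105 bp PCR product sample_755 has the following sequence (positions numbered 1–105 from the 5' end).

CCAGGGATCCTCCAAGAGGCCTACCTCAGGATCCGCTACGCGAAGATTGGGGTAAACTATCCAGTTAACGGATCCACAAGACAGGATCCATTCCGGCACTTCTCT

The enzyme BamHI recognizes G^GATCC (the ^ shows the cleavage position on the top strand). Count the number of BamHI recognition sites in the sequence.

GGATCC occurs starting at positions 5, 29, 70, 84.
BamHI cuts at 4 sites.

4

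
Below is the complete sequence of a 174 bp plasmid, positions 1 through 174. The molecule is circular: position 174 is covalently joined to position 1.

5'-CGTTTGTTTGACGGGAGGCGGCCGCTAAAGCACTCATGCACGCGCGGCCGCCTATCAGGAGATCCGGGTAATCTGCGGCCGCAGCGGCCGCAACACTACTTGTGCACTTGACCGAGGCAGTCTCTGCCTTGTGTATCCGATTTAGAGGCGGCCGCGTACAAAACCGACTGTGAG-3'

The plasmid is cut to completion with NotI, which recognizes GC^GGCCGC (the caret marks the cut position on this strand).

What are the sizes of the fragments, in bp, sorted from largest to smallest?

64, 44, 31, 26, 9 bp

NotI sites (GCGGCCGC) start at positions 18, 44, 75, 84, 148.
NotI cuts after base 2 of each site, so after positions 19, 45, 76, 85, 149.
Circular molecule, 5 cuts → 5 fragments:
  20–45 → 26 bp
  46–76 → 31 bp
  77–85 → 9 bp
  86–149 → 64 bp
  150–174 then 1–19 → 25 + 19 = 44 bp
Sorted largest to smallest: 64, 44, 31, 26, 9 bp.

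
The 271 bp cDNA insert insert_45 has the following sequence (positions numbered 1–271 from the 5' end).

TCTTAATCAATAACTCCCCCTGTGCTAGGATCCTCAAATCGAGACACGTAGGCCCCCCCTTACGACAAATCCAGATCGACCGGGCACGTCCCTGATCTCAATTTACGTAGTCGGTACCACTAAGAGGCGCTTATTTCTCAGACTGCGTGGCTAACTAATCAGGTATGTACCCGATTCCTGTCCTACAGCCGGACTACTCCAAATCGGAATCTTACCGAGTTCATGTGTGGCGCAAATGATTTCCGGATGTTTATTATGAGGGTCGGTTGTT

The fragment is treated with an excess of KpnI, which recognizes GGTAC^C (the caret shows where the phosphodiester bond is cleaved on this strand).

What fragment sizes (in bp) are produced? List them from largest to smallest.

154, 117 bp

The KpnI site (GGTACC) starts at position 113.
KpnI cuts after base 5 of each site (before the last base), so after position 117.
Linear molecule, 1 cut → 2 fragments:
  1–117 → 117 bp
  118–271 → 154 bp
Sorted largest to smallest: 154, 117 bp.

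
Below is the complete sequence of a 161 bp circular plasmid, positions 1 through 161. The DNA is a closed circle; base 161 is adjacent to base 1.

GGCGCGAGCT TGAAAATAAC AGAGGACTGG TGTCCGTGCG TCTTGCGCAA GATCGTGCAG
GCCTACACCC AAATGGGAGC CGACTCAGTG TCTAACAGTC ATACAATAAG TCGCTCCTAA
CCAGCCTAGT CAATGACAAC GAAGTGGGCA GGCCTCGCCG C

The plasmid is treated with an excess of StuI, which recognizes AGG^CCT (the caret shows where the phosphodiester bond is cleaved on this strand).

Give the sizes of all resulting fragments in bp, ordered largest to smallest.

StuI sites (AGGCCT) start at positions 59, 150.
StuI cuts after base 3 of each site, so after positions 61, 152.
Circular molecule, 2 cuts → 2 fragments:
  62–152 → 91 bp
  153–161 then 1–61 → 9 + 61 = 70 bp
Sorted largest to smallest: 91, 70 bp.

91, 70 bp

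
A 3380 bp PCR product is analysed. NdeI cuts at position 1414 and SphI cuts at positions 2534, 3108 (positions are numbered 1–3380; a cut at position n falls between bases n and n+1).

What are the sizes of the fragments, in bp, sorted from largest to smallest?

1414, 1120, 574, 272 bp

Combined cut positions (sorted): 1414, 2534, 3108.
Linear molecule, 3 cuts → 4 fragments:
  1414 − 0 = 1414 bp
  2534 − 1414 = 1120 bp
  3108 − 2534 = 574 bp
  3380 − 3108 = 272 bp
Sorted largest to smallest: 1414, 1120, 574, 272 bp.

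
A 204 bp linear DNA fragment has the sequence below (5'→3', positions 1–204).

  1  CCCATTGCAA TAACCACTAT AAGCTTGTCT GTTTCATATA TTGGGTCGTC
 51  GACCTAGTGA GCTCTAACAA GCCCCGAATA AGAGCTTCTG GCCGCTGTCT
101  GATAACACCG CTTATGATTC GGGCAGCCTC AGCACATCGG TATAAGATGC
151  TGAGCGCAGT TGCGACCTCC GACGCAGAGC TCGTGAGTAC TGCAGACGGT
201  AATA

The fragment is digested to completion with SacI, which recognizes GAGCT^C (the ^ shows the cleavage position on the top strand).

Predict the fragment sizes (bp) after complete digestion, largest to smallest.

118, 63, 23 bp

SacI sites (GAGCTC) start at positions 59, 177.
SacI cuts after base 5 of each site (before the last base), so after positions 63, 181.
Linear molecule, 2 cuts → 3 fragments:
  1–63 → 63 bp
  64–181 → 118 bp
  182–204 → 23 bp
Sorted largest to smallest: 118, 63, 23 bp.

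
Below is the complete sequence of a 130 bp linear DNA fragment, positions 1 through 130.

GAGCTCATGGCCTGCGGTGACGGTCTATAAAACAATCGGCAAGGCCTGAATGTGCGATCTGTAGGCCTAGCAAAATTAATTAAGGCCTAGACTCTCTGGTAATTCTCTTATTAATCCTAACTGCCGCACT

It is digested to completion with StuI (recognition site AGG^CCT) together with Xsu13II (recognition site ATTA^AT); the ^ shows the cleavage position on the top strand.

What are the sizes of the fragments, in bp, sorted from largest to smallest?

44, 28, 21, 17, 13, 7 bp

StuI sites (AGGCCT) start at positions 42, 63, 83.
StuI cuts after base 3 of each site, so after positions 44, 65, 85.
Xsu13II sites (ATTAAT) start at positions 75, 110.
Xsu13II cuts after base 4 of each site, so after positions 78, 113.
Combined cut positions: 44, 65, 78, 85, 113.
Linear molecule, 5 cuts → 6 fragments:
  1–44 → 44 bp
  45–65 → 21 bp
  66–78 → 13 bp
  79–85 → 7 bp
  86–113 → 28 bp
  114–130 → 17 bp
Sorted largest to smallest: 44, 28, 21, 17, 13, 7 bp.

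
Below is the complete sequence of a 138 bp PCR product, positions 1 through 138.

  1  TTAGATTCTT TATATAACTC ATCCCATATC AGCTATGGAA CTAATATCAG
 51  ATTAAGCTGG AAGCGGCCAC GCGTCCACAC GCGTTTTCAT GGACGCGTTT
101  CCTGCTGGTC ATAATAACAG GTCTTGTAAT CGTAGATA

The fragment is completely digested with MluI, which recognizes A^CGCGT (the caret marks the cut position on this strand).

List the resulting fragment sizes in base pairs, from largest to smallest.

69, 45, 14, 10 bp

MluI sites (ACGCGT) start at positions 69, 79, 93.
MluI cuts after the first base of each site, so after positions 69, 79, 93.
Linear molecule, 3 cuts → 4 fragments:
  1–69 → 69 bp
  70–79 → 10 bp
  80–93 → 14 bp
  94–138 → 45 bp
Sorted largest to smallest: 69, 45, 14, 10 bp.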